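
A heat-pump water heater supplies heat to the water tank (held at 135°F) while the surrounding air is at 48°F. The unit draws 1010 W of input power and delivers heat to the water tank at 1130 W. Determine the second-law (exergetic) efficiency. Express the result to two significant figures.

COP_actual = Q̇_H/Ẇ = 1130/1010 = 1.119.
In absolute terms T_C = 282.04 K and T_H = 330.37 K, so ΔT = 48.33 K.
COP_Carnot = T_H/ΔT = 330.37/48.33 = 6.835.
η_II = COP_actual/COP_Carnot = 1.119/6.835 = 0.1637.

0.16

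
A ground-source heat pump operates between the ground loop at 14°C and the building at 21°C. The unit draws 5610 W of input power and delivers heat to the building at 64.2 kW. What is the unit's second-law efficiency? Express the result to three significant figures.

0.272

Converting, Q̇_H = 64.20 kW = 64200 W, so COP_actual = Q̇_H/Ẇ = 64200/5610 = 11.44.
In absolute terms T_C = 287.15 K and T_H = 294.15 K, so ΔT = 7.000 K.
COP_Carnot = T_H/ΔT = 294.15/7.000 = 42.02.
η_II = COP_actual/COP_Carnot = 11.44/42.02 = 0.2723.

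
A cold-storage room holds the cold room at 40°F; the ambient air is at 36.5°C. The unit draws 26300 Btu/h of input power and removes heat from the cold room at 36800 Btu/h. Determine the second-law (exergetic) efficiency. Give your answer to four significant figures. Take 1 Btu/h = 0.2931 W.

COP_actual = Q̇_C/Ẇ = 36800/26300 = 1.399.
In absolute terms T_C = 277.59 K and T_H = 309.65 K, so ΔT = 32.06 K.
COP_Carnot = T_C/ΔT = 277.59/32.06 = 8.660.
η_II = COP_actual/COP_Carnot = 1.399/8.660 = 0.1616.

0.1616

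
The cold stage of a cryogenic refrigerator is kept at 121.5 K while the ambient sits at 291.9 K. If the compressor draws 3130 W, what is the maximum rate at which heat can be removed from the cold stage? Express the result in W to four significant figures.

2232 W

The reservoir spacing is ΔT = 291.9 − 121.5 = 170.4 K.
COP_Carnot = T_C/ΔT = 121.50/170.4 = 0.7130.
Q̇_max = COP_Carnot × Ẇ = 0.7130 × 3130 W = 2232 W.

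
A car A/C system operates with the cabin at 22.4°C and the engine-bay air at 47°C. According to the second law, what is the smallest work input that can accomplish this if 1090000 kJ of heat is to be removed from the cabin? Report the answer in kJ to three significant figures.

In absolute terms T_C = 295.55 K and T_H = 320.15 K, so ΔT = 24.60 K.
The reversible limit is COP_R = T_C/ΔT = 12.01, so W_min = Q_C/COP = Q_C·ΔT/T_C.
W_min = 1090000 × 24.60/295.55 = 90730 kJ.

90700 kJ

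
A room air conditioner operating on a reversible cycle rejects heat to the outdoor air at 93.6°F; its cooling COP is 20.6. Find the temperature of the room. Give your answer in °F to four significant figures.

For a Carnot refrigerator COP_R = T_C/(T_H − T_C), so T_C = COP·T_H/(1 + COP).
With T_H = 307.37 K, T_C = 20.6 × 307.37/21.60 = 293.14 K.
Converting, 293.14 K = 67.99°F.

67.99 °F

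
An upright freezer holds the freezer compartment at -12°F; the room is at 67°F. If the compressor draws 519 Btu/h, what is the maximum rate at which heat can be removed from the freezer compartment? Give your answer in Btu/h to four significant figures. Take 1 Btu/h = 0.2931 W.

2941 Btu/h

In absolute terms T_C = 248.71 K and T_H = 292.59 K, so ΔT = 43.89 K.
COP_Carnot = T_C/ΔT = 248.71/43.89 = 5.667.
Q̇_max = COP_Carnot × Ẇ = 5.667 × 519.0 Btu/h = 2941 Btu/h.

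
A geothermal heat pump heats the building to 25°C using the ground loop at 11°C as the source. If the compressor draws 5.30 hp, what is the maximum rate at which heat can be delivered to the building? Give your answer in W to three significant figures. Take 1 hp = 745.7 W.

84200 W

In absolute terms T_C = 284.15 K and T_H = 298.15 K, so ΔT = 14.00 K.
COP_Carnot = T_H/ΔT = 298.15/14.00 = 21.30.
Q̇_max = COP_Carnot × Ẇ = 21.30 × 5.300 hp = 112.9 hp = 84170 W.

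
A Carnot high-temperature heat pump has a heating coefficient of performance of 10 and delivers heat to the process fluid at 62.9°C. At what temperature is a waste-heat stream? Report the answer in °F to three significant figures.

COP_HP = T_H/(T_H − T_C) gives T_H − T_C = T_H/COP.
With T_H = 336.05 K, T_C = 336.05 × (1 − 1/10) = 302.44 K.
Converting, 302.44 K = 84.73°F.

84.7 °F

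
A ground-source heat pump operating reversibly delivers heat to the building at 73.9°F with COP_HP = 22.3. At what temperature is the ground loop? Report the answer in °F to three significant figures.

COP_HP = T_H/(T_H − T_C) gives T_H − T_C = T_H/COP.
With T_H = 296.43 K, T_C = 296.43 × (1 − 1/22.3) = 283.14 K.
Converting, 283.14 K = 49.97°F.

50.0 °F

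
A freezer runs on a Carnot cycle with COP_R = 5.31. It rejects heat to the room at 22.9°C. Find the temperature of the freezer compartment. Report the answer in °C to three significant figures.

-24.0 °C

For a Carnot refrigerator COP_R = T_C/(T_H − T_C), so T_C = COP·T_H/(1 + COP).
With T_H = 296.05 K, T_C = 5.31 × 296.05/6.310 = 249.13 K.
Converting, 249.13 K = -24.02°C.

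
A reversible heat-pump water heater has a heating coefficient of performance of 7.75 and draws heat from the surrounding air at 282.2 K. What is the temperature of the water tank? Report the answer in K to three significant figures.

324 K

COP_HP = T_H/(T_H − T_C) rearranges to T_H = COP·T_C/(COP − 1).
With T_C = 282.20 K, T_H = 7.75 × 282.20/6.750 = 324.01 K.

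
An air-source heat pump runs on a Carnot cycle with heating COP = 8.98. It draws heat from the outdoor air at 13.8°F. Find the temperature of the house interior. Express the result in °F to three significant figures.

73.1 °F

COP_HP = T_H/(T_H − T_C) rearranges to T_H = COP·T_C/(COP − 1).
With T_C = 263.04 K, T_H = 8.98 × 263.04/7.980 = 296.00 K.
Converting, 296.00 K = 73.13°F.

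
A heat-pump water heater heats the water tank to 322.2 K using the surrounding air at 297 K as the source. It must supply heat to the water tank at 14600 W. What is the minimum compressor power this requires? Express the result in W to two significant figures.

The reservoir spacing is ΔT = 322.2 − 297 = 25.20 K.
COP_Carnot = T_H/ΔT = 322.20/25.20 = 12.79.
Ẇ_min = Q̇/COP_Carnot = 14600/12.79 = 1142 W.

1100 W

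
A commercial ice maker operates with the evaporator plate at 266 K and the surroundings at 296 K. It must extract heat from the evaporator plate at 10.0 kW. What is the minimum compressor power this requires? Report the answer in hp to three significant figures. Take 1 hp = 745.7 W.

1.51 hp

The reservoir spacing is ΔT = 296 − 266 = 30.00 K.
COP_Carnot = T_C/ΔT = 266.00/30.00 = 8.867.
Ẇ_min = Q̇/COP_Carnot = 10.00/8.867 = 1.128 kW = 1.512 hp.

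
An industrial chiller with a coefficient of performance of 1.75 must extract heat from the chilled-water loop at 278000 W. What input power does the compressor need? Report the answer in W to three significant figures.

Ẇ = Q̇_C/COP = 278000/1.75 = 158900 W.

159000 W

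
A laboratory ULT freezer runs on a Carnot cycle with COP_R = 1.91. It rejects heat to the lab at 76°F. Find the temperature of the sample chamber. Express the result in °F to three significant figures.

-108 °F

For a Carnot refrigerator COP_R = T_C/(T_H − T_C), so T_C = COP·T_H/(1 + COP).
With T_H = 297.59 K, T_C = 1.91 × 297.59/2.910 = 195.33 K.
Converting, 195.33 K = -108.08°F.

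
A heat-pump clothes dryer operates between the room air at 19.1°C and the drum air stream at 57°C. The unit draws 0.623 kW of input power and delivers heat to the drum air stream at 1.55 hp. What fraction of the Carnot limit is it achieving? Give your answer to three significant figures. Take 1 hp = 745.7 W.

Converting, Q̇_H = 1.550 hp = 1.156 kW, so COP_actual = Q̇_H/Ẇ = 1.156/0.6230 = 1.855.
In absolute terms T_C = 292.25 K and T_H = 330.15 K, so ΔT = 37.90 K.
COP_Carnot = T_H/ΔT = 330.15/37.90 = 8.711.
η_II = COP_actual/COP_Carnot = 1.855/8.711 = 0.2130.

0.213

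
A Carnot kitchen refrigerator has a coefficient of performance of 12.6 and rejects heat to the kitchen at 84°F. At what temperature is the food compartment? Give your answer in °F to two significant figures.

44 °F

For a Carnot refrigerator COP_R = T_C/(T_H − T_C), so T_C = COP·T_H/(1 + COP).
With T_H = 302.04 K, T_C = 12.6 × 302.04/13.60 = 279.83 K.
Converting, 279.83 K = 44.02°F.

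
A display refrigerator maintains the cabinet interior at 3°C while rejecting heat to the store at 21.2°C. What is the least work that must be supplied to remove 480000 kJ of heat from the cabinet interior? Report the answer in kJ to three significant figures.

In absolute terms T_C = 276.15 K and T_H = 294.35 K, so ΔT = 18.20 K.
The reversible limit is COP_R = T_C/ΔT = 15.17, so W_min = Q_C/COP = Q_C·ΔT/T_C.
W_min = 480000 × 18.20/276.15 = 31630 kJ.

31600 kJ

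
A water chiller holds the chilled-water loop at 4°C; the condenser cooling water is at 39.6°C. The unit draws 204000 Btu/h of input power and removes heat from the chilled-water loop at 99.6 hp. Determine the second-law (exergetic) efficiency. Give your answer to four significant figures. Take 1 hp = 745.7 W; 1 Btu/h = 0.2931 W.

0.1596

Converting, Q̇_C = 99.60 hp = 253400 Btu/h, so COP_actual = Q̇_C/Ẇ = 253400/204000 = 1.242.
In absolute terms T_C = 277.15 K and T_H = 312.75 K, so ΔT = 35.60 K.
COP_Carnot = T_C/ΔT = 277.15/35.60 = 7.785.
η_II = COP_actual/COP_Carnot = 1.242/7.785 = 0.1596.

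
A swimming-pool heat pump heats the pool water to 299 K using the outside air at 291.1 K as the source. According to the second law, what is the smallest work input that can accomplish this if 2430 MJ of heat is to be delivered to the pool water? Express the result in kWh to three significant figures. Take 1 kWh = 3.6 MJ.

The reservoir spacing is ΔT = 299 − 291.1 = 7.900 K.
The reversible limit is COP_HP = T_H/ΔT = 37.85, so W_min = Q_H/COP = Q_H·ΔT/T_H.
W_min = 2430 × 7.900/299.00 = 64.20 MJ = 17.83 kWh.

17.8 kWh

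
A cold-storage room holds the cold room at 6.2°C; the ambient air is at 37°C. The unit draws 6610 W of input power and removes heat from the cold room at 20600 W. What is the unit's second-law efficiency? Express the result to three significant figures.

0.344

COP_actual = Q̇_C/Ẇ = 20600/6610 = 3.116.
In absolute terms T_C = 279.35 K and T_H = 310.15 K, so ΔT = 30.80 K.
COP_Carnot = T_C/ΔT = 279.35/30.80 = 9.070.
η_II = COP_actual/COP_Carnot = 3.116/9.070 = 0.3436.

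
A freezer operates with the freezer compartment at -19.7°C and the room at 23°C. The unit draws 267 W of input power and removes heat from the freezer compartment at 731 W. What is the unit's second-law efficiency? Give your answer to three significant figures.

0.461

COP_actual = Q̇_C/Ẇ = 731.0/267.0 = 2.738.
In absolute terms T_C = 253.45 K and T_H = 296.15 K, so ΔT = 42.70 K.
COP_Carnot = T_C/ΔT = 253.45/42.70 = 5.936.
η_II = COP_actual/COP_Carnot = 2.738/5.936 = 0.4613.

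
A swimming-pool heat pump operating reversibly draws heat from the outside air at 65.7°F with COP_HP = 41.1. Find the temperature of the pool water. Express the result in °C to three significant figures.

26.0 °C

COP_HP = T_H/(T_H − T_C) rearranges to T_H = COP·T_C/(COP − 1).
With T_C = 291.87 K, T_H = 41.1 × 291.87/40.10 = 299.15 K.
Converting, 299.15 K = 26.00°C.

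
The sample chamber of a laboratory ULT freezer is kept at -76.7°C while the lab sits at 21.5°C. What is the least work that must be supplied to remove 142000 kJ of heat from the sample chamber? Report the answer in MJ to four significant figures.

In absolute terms T_C = 196.45 K and T_H = 294.65 K, so ΔT = 98.20 K.
The reversible limit is COP_R = T_C/ΔT = 2.001, so W_min = Q_C/COP = Q_C·ΔT/T_C.
W_min = 142000 × 98.20/196.45 = 70980 kJ = 70.98 MJ.

70.98 MJ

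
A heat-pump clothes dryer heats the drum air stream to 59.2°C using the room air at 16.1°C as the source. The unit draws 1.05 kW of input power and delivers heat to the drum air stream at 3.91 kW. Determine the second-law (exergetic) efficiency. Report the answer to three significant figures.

COP_actual = Q̇_H/Ẇ = 3.910/1.050 = 3.724.
In absolute terms T_C = 289.25 K and T_H = 332.35 K, so ΔT = 43.10 K.
COP_Carnot = T_H/ΔT = 332.35/43.10 = 7.711.
η_II = COP_actual/COP_Carnot = 3.724/7.711 = 0.4829.

0.483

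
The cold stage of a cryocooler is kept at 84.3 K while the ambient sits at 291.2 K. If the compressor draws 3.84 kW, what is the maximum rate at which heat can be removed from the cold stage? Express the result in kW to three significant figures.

1.56 kW

The reservoir spacing is ΔT = 291.2 − 84.3 = 206.9 K.
COP_Carnot = T_C/ΔT = 84.30/206.9 = 0.4074.
Q̇_max = COP_Carnot × Ẇ = 0.4074 × 3.840 kW = 1.565 kW.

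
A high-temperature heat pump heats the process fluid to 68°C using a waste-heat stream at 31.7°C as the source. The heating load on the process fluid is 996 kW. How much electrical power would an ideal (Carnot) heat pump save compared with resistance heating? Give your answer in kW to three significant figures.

In absolute terms T_C = 304.85 K and T_H = 341.15 K, so ΔT = 36.30 K.
COP_Carnot = T_H/ΔT = 341.15/36.30 = 9.398.
Resistance heating needs Ẇ_res = Q̇_H = 996.0 kW; the reversible heat pump needs only Ẇ_hp = Q̇_H/COP = 106.0 kW.
Saving = 996.0 − 106.0 = 890.0 kW.

890 kW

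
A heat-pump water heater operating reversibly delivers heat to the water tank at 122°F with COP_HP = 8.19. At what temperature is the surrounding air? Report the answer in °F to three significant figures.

COP_HP = T_H/(T_H − T_C) gives T_H − T_C = T_H/COP.
With T_H = 323.15 K, T_C = 323.15 × (1 − 1/8.19) = 283.69 K.
Converting, 283.69 K = 50.98°F.

51.0 °F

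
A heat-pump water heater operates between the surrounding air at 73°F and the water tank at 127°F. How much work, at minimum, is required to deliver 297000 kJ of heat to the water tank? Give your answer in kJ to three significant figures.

27300 kJ

In absolute terms T_C = 295.93 K and T_H = 325.93 K, so ΔT = 30.00 K.
The reversible limit is COP_HP = T_H/ΔT = 10.86, so W_min = Q_H/COP = Q_H·ΔT/T_H.
W_min = 297000 × 30.00/325.93 = 27340 kJ.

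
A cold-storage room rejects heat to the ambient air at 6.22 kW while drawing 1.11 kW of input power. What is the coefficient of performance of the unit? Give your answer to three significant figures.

4.60

The first law gives Q̇_H = Q̇_C + Ẇ, so the three rates are Q̇_C = 5.110, Q̇_H = 6.220, Ẇ = 1.110 kW.
COP_R = Q̇_C/Ẇ = 5.110/1.110 = 4.604.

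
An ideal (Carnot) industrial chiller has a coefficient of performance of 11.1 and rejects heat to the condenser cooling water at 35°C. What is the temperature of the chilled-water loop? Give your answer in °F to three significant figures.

For a Carnot refrigerator COP_R = T_C/(T_H − T_C), so T_C = COP·T_H/(1 + COP).
With T_H = 308.15 K, T_C = 11.1 × 308.15/12.10 = 282.68 K.
Converting, 282.68 K = 49.16°F.

49.2 °F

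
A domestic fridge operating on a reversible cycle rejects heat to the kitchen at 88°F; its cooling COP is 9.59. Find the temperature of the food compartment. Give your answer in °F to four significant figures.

For a Carnot refrigerator COP_R = T_C/(T_H − T_C), so T_C = COP·T_H/(1 + COP).
With T_H = 304.26 K, T_C = 9.59 × 304.26/10.59 = 275.53 K.
Converting, 275.53 K = 36.28°F.

36.28 °F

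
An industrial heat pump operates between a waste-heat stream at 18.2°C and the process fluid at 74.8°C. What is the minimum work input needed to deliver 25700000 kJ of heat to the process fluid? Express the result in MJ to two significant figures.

4200 MJ

In absolute terms T_C = 291.35 K and T_H = 347.95 K, so ΔT = 56.60 K.
The reversible limit is COP_HP = T_H/ΔT = 6.148, so W_min = Q_H/COP = Q_H·ΔT/T_H.
W_min = 25700000 × 56.60/347.95 = 4181000 kJ = 4181 MJ.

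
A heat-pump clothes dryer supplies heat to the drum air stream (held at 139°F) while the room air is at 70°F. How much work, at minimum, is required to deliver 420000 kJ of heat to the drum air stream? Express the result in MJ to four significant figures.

In absolute terms T_C = 294.26 K and T_H = 332.59 K, so ΔT = 38.33 K.
The reversible limit is COP_HP = T_H/ΔT = 8.676, so W_min = Q_H/COP = Q_H·ΔT/T_H.
W_min = 420000 × 38.33/332.59 = 48410 kJ = 48.41 MJ.

48.41 MJ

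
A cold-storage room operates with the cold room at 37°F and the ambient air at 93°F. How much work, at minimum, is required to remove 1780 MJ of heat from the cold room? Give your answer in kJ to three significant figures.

201000 kJ

In absolute terms T_C = 275.93 K and T_H = 307.04 K, so ΔT = 31.11 K.
The reversible limit is COP_R = T_C/ΔT = 8.869, so W_min = Q_C/COP = Q_C·ΔT/T_C.
W_min = 1780 × 31.11/275.93 = 200.7 MJ = 200700 kJ.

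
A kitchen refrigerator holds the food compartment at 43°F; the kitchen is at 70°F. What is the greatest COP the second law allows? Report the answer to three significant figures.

In absolute terms T_C = 279.26 K and T_H = 294.26 K, so ΔT = 15.00 K.
For a reversible cycle, COP_Carnot = T_C/ΔT = 279.26/15.00 = 18.62.

18.6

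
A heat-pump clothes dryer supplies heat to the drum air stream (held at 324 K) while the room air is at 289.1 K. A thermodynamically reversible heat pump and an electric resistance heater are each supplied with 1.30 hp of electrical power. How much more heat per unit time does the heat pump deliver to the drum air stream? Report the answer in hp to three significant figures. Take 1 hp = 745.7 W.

The reservoir spacing is ΔT = 324 − 289.1 = 34.90 K.
COP_Carnot = T_H/ΔT = 324.00/34.90 = 9.284.
The heat pump delivers Q̇_H = COP × Ẇ = 12.07 hp; the resistance heater delivers Ẇ = 1.300 hp.
Extra = (COP − 1)·Ẇ = 10.77 hp.

10.8 hp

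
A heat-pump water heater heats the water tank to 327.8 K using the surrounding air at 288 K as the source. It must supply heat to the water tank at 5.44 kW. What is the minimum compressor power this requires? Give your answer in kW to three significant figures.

0.661 kW

The reservoir spacing is ΔT = 327.8 − 288 = 39.80 K.
COP_Carnot = T_H/ΔT = 327.80/39.80 = 8.236.
Ẇ_min = Q̇/COP_Carnot = 5.440/8.236 = 0.6605 kW.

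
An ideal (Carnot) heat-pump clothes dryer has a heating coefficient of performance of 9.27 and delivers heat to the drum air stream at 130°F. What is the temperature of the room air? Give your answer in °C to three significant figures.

COP_HP = T_H/(T_H − T_C) gives T_H − T_C = T_H/COP.
With T_H = 327.59 K, T_C = 327.59 × (1 − 1/9.27) = 292.26 K.
Converting, 292.26 K = 19.11°C.

19.1 °C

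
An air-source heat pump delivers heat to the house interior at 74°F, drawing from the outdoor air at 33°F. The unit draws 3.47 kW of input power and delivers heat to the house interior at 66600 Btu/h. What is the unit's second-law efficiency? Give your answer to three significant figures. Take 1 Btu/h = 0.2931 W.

Converting, Q̇_H = 66600 Btu/h = 19.52 kW, so COP_actual = Q̇_H/Ẇ = 19.52/3.470 = 5.625.
In absolute terms T_C = 273.71 K and T_H = 296.48 K, so ΔT = 22.78 K.
COP_Carnot = T_H/ΔT = 296.48/22.78 = 13.02.
η_II = COP_actual/COP_Carnot = 5.625/13.02 = 0.4322.

0.432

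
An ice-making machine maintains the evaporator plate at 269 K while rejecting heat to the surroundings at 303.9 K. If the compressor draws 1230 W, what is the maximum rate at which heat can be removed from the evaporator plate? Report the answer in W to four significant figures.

The reservoir spacing is ΔT = 303.9 − 269 = 34.90 K.
COP_Carnot = T_C/ΔT = 269.00/34.90 = 7.708.
Q̇_max = COP_Carnot × Ẇ = 7.708 × 1230 W = 9481 W.

9481 W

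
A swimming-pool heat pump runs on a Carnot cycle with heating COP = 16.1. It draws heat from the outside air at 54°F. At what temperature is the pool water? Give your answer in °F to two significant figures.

COP_HP = T_H/(T_H − T_C) rearranges to T_H = COP·T_C/(COP − 1).
With T_C = 285.37 K, T_H = 16.1 × 285.37/15.10 = 304.27 K.
Converting, 304.27 K = 88.02°F.

88 °F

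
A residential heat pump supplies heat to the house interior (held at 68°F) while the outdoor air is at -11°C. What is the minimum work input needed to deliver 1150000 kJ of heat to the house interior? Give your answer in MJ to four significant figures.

In absolute terms T_C = 262.15 K and T_H = 293.15 K, so ΔT = 31.00 K.
The reversible limit is COP_HP = T_H/ΔT = 9.456, so W_min = Q_H/COP = Q_H·ΔT/T_H.
W_min = 1150000 × 31.00/293.15 = 121600 kJ = 121.6 MJ.

121.6 MJ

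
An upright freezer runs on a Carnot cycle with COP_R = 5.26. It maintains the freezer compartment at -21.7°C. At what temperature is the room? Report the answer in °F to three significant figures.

COP_R = T_C/(T_H − T_C) gives T_H − T_C = T_C/COP.
With T_C = 251.45 K, T_H = 251.45 × (1 + 1/5.26) = 299.25 K.
Converting, 299.25 K = 78.99°F.

79.0 °F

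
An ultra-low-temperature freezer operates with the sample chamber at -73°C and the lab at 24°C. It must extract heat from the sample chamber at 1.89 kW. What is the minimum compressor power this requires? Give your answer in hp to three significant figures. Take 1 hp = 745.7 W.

In absolute terms T_C = 200.15 K and T_H = 297.15 K, so ΔT = 97.00 K.
COP_Carnot = T_C/ΔT = 200.15/97.00 = 2.063.
Ẇ_min = Q̇/COP_Carnot = 1.890/2.063 = 0.9160 kW = 1.228 hp.

1.23 hp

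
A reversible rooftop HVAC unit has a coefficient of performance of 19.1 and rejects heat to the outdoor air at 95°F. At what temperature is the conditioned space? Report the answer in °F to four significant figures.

67.40 °F

For a Carnot refrigerator COP_R = T_C/(T_H − T_C), so T_C = COP·T_H/(1 + COP).
With T_H = 308.15 K, T_C = 19.1 × 308.15/20.10 = 292.82 K.
Converting, 292.82 K = 67.40°F.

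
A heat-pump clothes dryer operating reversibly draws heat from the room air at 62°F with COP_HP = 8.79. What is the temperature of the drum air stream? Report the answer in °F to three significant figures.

COP_HP = T_H/(T_H − T_C) rearranges to T_H = COP·T_C/(COP − 1).
With T_C = 289.82 K, T_H = 8.79 × 289.82/7.790 = 327.02 K.
Converting, 327.02 K = 128.97°F.

129 °F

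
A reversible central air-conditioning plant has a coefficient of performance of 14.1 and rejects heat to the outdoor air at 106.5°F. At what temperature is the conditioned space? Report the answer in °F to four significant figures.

For a Carnot refrigerator COP_R = T_C/(T_H − T_C), so T_C = COP·T_H/(1 + COP).
With T_H = 314.54 K, T_C = 14.1 × 314.54/15.10 = 293.71 K.
Converting, 293.71 K = 69.01°F.

69.01 °F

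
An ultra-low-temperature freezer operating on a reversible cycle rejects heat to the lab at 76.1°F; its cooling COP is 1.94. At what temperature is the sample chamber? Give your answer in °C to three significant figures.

For a Carnot refrigerator COP_R = T_C/(T_H − T_C), so T_C = COP·T_H/(1 + COP).
With T_H = 297.65 K, T_C = 1.94 × 297.65/2.940 = 196.41 K.
Converting, 196.41 K = -76.74°C.

-76.7 °C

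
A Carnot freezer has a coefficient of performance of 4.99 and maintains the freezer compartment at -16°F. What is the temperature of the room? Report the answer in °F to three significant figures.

COP_R = T_C/(T_H − T_C) gives T_H − T_C = T_C/COP.
With T_C = 246.48 K, T_H = 246.48 × (1 + 1/4.99) = 295.88 K.
Converting, 295.88 K = 72.91°F.

72.9 °F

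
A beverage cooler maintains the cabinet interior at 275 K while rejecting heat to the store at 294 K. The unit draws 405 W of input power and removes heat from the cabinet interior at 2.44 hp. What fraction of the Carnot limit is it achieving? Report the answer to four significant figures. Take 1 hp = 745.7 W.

Converting, Q̇_C = 2.440 hp = 1820 W, so COP_actual = Q̇_C/Ẇ = 1820/405.0 = 4.493.
The reservoir spacing is ΔT = 294 − 275 = 19.00 K.
COP_Carnot = T_C/ΔT = 275.00/19.00 = 14.47.
η_II = COP_actual/COP_Carnot = 4.493/14.47 = 0.3104.

0.3104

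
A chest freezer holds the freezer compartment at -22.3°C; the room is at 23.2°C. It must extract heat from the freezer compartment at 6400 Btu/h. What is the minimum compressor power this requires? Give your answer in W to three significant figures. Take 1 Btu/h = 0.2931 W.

In absolute terms T_C = 250.85 K and T_H = 296.35 K, so ΔT = 45.50 K.
COP_Carnot = T_C/ΔT = 250.85/45.50 = 5.513.
Ẇ_min = Q̇/COP_Carnot = 6400/5.513 = 1161 Btu/h = 340.2 W.

340 W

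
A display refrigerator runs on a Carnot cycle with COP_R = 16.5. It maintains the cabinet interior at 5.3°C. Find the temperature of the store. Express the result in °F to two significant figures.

72 °F

COP_R = T_C/(T_H − T_C) gives T_H − T_C = T_C/COP.
With T_C = 278.45 K, T_H = 278.45 × (1 + 1/16.5) = 295.33 K.
Converting, 295.33 K = 71.92°F.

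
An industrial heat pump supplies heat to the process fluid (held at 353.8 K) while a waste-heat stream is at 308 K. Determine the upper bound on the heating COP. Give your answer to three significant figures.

The reservoir spacing is ΔT = 353.8 − 308 = 45.80 K.
For a reversible cycle, COP_Carnot = T_H/ΔT = 353.80/45.80 = 7.725.

7.72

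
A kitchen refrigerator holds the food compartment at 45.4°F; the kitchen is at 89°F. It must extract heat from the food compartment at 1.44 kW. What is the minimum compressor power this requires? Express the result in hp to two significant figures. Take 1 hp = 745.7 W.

In absolute terms T_C = 280.59 K and T_H = 304.82 K, so ΔT = 24.22 K.
COP_Carnot = T_C/ΔT = 280.59/24.22 = 11.58.
Ẇ_min = Q̇/COP_Carnot = 1.440/11.58 = 0.1243 kW = 0.1667 hp.

0.17 hp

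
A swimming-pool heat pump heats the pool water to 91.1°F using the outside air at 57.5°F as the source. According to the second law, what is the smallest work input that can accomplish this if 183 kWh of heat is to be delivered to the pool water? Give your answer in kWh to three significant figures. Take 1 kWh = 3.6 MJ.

11.2 kWh

In absolute terms T_C = 287.32 K and T_H = 305.98 K, so ΔT = 18.67 K.
The reversible limit is COP_HP = T_H/ΔT = 16.39, so W_min = Q_H/COP = Q_H·ΔT/T_H.
W_min = 183.0 × 18.67/305.98 = 11.16 kWh.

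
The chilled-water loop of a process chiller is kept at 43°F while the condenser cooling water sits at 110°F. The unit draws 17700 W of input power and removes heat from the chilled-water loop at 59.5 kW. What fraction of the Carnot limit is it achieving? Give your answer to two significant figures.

0.45

Converting, Q̇_C = 59.50 kW = 59500 W, so COP_actual = Q̇_C/Ẇ = 59500/17700 = 3.362.
In absolute terms T_C = 279.26 K and T_H = 316.48 K, so ΔT = 37.22 K.
COP_Carnot = T_C/ΔT = 279.26/37.22 = 7.503.
η_II = COP_actual/COP_Carnot = 3.362/7.503 = 0.4481.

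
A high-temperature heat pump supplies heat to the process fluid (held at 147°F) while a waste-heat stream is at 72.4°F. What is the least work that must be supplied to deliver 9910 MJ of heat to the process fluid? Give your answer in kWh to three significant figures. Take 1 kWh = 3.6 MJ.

338 kWh

In absolute terms T_C = 295.59 K and T_H = 337.04 K, so ΔT = 41.44 K.
The reversible limit is COP_HP = T_H/ΔT = 8.132, so W_min = Q_H/COP = Q_H·ΔT/T_H.
W_min = 9910 × 41.44/337.04 = 1219 MJ = 338.5 kWh.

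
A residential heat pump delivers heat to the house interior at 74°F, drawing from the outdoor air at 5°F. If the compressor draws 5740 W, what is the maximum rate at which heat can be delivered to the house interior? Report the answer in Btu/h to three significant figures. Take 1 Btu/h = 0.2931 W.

In absolute terms T_C = 258.15 K and T_H = 296.48 K, so ΔT = 38.33 K.
COP_Carnot = T_H/ΔT = 296.48/38.33 = 7.734.
Q̇_max = COP_Carnot × Ẇ = 7.734 × 5740 W = 44400 W = 151500 Btu/h.

151000 Btu/h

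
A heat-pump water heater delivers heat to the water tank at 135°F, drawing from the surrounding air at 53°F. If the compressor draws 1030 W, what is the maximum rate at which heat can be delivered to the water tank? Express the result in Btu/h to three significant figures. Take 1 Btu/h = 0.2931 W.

In absolute terms T_C = 284.82 K and T_H = 330.37 K, so ΔT = 45.56 K.
COP_Carnot = T_H/ΔT = 330.37/45.56 = 7.252.
Q̇_max = COP_Carnot × Ẇ = 7.252 × 1030 W = 7470 W = 25480 Btu/h.

25500 Btu/h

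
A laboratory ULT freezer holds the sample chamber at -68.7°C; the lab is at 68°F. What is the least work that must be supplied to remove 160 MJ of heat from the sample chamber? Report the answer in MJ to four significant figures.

In absolute terms T_C = 204.45 K and T_H = 293.15 K, so ΔT = 88.70 K.
The reversible limit is COP_R = T_C/ΔT = 2.305, so W_min = Q_C/COP = Q_C·ΔT/T_C.
W_min = 160.0 × 88.70/204.45 = 69.42 MJ.

69.42 MJ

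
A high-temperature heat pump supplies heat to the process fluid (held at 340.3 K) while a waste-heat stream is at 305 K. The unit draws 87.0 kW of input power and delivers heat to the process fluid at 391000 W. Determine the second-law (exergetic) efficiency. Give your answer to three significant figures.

0.466

Converting, Q̇_H = 391000 W = 391.0 kW, so COP_actual = Q̇_H/Ẇ = 391.0/87.00 = 4.494.
The reservoir spacing is ΔT = 340.3 − 305 = 35.30 K.
COP_Carnot = T_H/ΔT = 340.30/35.30 = 9.640.
η_II = COP_actual/COP_Carnot = 4.494/9.640 = 0.4662.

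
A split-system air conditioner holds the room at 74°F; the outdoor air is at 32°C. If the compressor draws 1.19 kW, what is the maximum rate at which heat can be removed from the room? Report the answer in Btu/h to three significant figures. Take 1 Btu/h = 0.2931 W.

139000 Btu/h

In absolute terms T_C = 296.48 K and T_H = 305.15 K, so ΔT = 8.667 K.
COP_Carnot = T_C/ΔT = 296.48/8.667 = 34.21.
Q̇_max = COP_Carnot × Ẇ = 34.21 × 1.190 kW = 40.71 kW = 138900 Btu/h.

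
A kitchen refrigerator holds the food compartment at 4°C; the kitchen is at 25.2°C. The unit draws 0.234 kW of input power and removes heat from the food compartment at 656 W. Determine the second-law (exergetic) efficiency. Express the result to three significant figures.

Converting, Q̇_C = 656.0 W = 0.6560 kW, so COP_actual = Q̇_C/Ẇ = 0.6560/0.2340 = 2.803.
In absolute terms T_C = 277.15 K and T_H = 298.35 K, so ΔT = 21.20 K.
COP_Carnot = T_C/ΔT = 277.15/21.20 = 13.07.
η_II = COP_actual/COP_Carnot = 2.803/13.07 = 0.2144.

0.214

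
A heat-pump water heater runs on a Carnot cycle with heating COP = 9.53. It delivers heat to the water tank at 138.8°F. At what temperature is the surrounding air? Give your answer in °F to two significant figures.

COP_HP = T_H/(T_H − T_C) gives T_H − T_C = T_H/COP.
With T_H = 332.48 K, T_C = 332.48 × (1 − 1/9.53) = 297.60 K.
Converting, 297.60 K = 76.00°F.

76 °F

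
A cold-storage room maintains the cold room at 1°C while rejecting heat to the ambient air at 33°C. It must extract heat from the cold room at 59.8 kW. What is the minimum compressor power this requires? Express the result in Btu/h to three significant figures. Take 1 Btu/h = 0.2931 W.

In absolute terms T_C = 274.15 K and T_H = 306.15 K, so ΔT = 32.00 K.
COP_Carnot = T_C/ΔT = 274.15/32.00 = 8.567.
Ẇ_min = Q̇/COP_Carnot = 59.80/8.567 = 6.980 kW = 23810 Btu/h.

23800 Btu/h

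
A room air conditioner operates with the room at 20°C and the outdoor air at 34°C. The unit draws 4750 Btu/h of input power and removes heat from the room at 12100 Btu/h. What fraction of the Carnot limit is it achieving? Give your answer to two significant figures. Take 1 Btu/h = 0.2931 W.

0.12

COP_actual = Q̇_C/Ẇ = 12100/4750 = 2.547.
In absolute terms T_C = 293.15 K and T_H = 307.15 K, so ΔT = 14.00 K.
COP_Carnot = T_C/ΔT = 293.15/14.00 = 20.94.
η_II = COP_actual/COP_Carnot = 2.547/20.94 = 0.1217.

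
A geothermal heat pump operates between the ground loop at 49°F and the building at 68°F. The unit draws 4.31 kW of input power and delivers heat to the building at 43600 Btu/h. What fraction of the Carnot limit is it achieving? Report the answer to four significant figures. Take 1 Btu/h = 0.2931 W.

Converting, Q̇_H = 43600 Btu/h = 12.78 kW, so COP_actual = Q̇_H/Ẇ = 12.78/4.310 = 2.965.
In absolute terms T_C = 282.59 K and T_H = 293.15 K, so ΔT = 10.56 K.
COP_Carnot = T_H/ΔT = 293.15/10.56 = 27.77.
η_II = COP_actual/COP_Carnot = 2.965/27.77 = 0.1068.

0.1068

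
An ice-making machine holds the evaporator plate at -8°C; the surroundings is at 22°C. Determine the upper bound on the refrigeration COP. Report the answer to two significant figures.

8.8

In absolute terms T_C = 265.15 K and T_H = 295.15 K, so ΔT = 30.00 K.
For a reversible cycle, COP_Carnot = T_C/ΔT = 265.15/30.00 = 8.838.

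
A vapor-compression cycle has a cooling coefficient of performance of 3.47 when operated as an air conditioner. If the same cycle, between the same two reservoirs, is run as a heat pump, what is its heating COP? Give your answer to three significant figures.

4.47

The first law on one cycle gives Q_H = Q_C + W, so Q_H/W = Q_C/W + 1.
COP_HP = COP_R + 1 = 3.47 + 1 = 4.47.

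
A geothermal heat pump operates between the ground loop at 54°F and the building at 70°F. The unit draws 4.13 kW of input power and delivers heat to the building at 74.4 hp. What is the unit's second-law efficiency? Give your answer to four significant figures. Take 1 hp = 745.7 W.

0.4058

Converting, Q̇_H = 74.40 hp = 55.48 kW, so COP_actual = Q̇_H/Ẇ = 55.48/4.130 = 13.43.
In absolute terms T_C = 285.37 K and T_H = 294.26 K, so ΔT = 8.889 K.
COP_Carnot = T_H/ΔT = 294.26/8.889 = 33.10.
η_II = COP_actual/COP_Carnot = 13.43/33.10 = 0.4058.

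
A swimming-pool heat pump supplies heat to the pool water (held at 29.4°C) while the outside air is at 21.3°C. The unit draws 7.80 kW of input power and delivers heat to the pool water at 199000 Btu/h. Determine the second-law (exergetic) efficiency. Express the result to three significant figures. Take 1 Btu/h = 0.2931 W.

Converting, Q̇_H = 199000 Btu/h = 58.33 kW, so COP_actual = Q̇_H/Ẇ = 58.33/7.800 = 7.478.
In absolute terms T_C = 294.45 K and T_H = 302.55 K, so ΔT = 8.100 K.
COP_Carnot = T_H/ΔT = 302.55/8.100 = 37.35.
η_II = COP_actual/COP_Carnot = 7.478/37.35 = 0.2002.

0.200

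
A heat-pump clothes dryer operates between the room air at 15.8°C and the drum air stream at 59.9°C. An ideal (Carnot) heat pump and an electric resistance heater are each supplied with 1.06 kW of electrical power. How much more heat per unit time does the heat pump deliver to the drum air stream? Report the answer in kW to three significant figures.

In absolute terms T_C = 288.95 K and T_H = 333.05 K, so ΔT = 44.10 K.
COP_Carnot = T_H/ΔT = 333.05/44.10 = 7.552.
The heat pump delivers Q̇_H = COP × Ẇ = 8.005 kW; the resistance heater delivers Ẇ = 1.060 kW.
Extra = (COP − 1)·Ẇ = 6.945 kW.

6.95 kW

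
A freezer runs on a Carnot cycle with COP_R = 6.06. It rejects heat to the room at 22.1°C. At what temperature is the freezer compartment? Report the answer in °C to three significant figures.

-19.7 °C

For a Carnot refrigerator COP_R = T_C/(T_H − T_C), so T_C = COP·T_H/(1 + COP).
With T_H = 295.25 K, T_C = 6.06 × 295.25/7.060 = 253.43 K.
Converting, 253.43 K = -19.72°C.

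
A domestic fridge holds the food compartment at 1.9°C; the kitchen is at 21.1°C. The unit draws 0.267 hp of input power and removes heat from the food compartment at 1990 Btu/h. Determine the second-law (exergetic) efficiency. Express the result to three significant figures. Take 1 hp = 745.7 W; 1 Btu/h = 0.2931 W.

0.204

Converting, Q̇_C = 1990 Btu/h = 0.7822 hp, so COP_actual = Q̇_C/Ẇ = 0.7822/0.2670 = 2.929.
In absolute terms T_C = 275.05 K and T_H = 294.25 K, so ΔT = 19.20 K.
COP_Carnot = T_C/ΔT = 275.05/19.20 = 14.33.
η_II = COP_actual/COP_Carnot = 2.929/14.33 = 0.2045.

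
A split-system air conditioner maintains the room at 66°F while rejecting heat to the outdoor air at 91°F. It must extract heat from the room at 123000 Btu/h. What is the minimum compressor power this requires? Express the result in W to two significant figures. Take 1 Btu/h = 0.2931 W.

In absolute terms T_C = 292.04 K and T_H = 305.93 K, so ΔT = 13.89 K.
COP_Carnot = T_C/ΔT = 292.04/13.89 = 21.03.
Ẇ_min = Q̇/COP_Carnot = 123000/21.03 = 5850 Btu/h = 1715 W.

1700 W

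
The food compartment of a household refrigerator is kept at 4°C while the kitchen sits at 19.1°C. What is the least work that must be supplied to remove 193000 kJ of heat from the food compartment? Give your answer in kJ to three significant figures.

10500 kJ

In absolute terms T_C = 277.15 K and T_H = 292.25 K, so ΔT = 15.10 K.
The reversible limit is COP_R = T_C/ΔT = 18.35, so W_min = Q_C/COP = Q_C·ΔT/T_C.
W_min = 193000 × 15.10/277.15 = 10520 kJ.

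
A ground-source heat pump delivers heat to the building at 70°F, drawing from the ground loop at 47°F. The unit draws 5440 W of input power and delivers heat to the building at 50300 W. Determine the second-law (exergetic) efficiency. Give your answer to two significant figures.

COP_actual = Q̇_H/Ẇ = 50300/5440 = 9.246.
In absolute terms T_C = 281.48 K and T_H = 294.26 K, so ΔT = 12.78 K.
COP_Carnot = T_H/ΔT = 294.26/12.78 = 23.03.
η_II = COP_actual/COP_Carnot = 9.246/23.03 = 0.4015.

0.40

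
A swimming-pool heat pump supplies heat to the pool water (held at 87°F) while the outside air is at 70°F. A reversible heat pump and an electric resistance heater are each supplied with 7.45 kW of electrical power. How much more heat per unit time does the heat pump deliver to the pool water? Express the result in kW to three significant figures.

232 kW

In absolute terms T_C = 294.26 K and T_H = 303.71 K, so ΔT = 9.444 K.
COP_Carnot = T_H/ΔT = 303.71/9.444 = 32.16.
The heat pump delivers Q̇_H = COP × Ẇ = 239.6 kW; the resistance heater delivers Ẇ = 7.450 kW.
Extra = (COP − 1)·Ẇ = 232.1 kW.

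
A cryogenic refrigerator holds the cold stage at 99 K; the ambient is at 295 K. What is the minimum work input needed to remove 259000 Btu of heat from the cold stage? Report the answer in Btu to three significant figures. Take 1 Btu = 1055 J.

513000 Btu

The reservoir spacing is ΔT = 295 − 99 = 196.0 K.
The reversible limit is COP_R = T_C/ΔT = 0.5051, so W_min = Q_C/COP = Q_C·ΔT/T_C.
W_min = 259000 × 196.0/99.00 = 512800 Btu.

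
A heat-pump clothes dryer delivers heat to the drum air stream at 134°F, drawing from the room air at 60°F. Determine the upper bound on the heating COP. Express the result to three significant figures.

8.02

In absolute terms T_C = 288.71 K and T_H = 329.82 K, so ΔT = 41.11 K.
For a reversible cycle, COP_Carnot = T_H/ΔT = 329.82/41.11 = 8.023.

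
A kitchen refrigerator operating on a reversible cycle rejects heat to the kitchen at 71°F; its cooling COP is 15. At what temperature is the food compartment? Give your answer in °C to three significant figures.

3.24 °C

For a Carnot refrigerator COP_R = T_C/(T_H − T_C), so T_C = COP·T_H/(1 + COP).
With T_H = 294.82 K, T_C = 15 × 294.82/16.00 = 276.39 K.
Converting, 276.39 K = 3.24°C.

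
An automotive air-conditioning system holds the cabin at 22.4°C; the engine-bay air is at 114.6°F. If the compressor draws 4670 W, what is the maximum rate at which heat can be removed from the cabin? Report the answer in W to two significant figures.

59000 W

In absolute terms T_C = 295.55 K and T_H = 319.04 K, so ΔT = 23.49 K.
COP_Carnot = T_C/ΔT = 295.55/23.49 = 12.58.
Q̇_max = COP_Carnot × Ẇ = 12.58 × 4670 W = 58760 W.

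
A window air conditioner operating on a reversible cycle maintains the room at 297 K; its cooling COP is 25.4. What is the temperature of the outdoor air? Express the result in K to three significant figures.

COP_R = T_C/(T_H − T_C) gives T_H − T_C = T_C/COP.
With T_C = 297.00 K, T_H = 297.00 × (1 + 1/25.4) = 308.69 K.

309 K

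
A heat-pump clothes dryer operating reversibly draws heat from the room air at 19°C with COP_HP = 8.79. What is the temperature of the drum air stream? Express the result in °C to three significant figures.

56.5 °C

COP_HP = T_H/(T_H − T_C) rearranges to T_H = COP·T_C/(COP − 1).
With T_C = 292.15 K, T_H = 8.79 × 292.15/7.790 = 329.65 K.
Converting, 329.65 K = 56.50°C.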